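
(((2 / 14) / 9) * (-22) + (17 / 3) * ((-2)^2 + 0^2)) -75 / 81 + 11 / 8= 34423 / 1512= 22.77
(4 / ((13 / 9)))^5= 60466176 / 371293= 162.85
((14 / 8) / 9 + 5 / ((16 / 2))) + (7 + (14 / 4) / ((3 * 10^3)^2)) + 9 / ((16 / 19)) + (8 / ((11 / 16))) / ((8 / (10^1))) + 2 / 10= 33.25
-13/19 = -0.68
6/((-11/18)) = -108/11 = -9.82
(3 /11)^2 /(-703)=-9 /85063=-0.00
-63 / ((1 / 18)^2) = -20412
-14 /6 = -7 /3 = -2.33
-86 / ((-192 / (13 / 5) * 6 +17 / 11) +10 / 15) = 36894 / 189131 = 0.20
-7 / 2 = -3.50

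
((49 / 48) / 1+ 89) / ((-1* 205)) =-4321 / 9840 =-0.44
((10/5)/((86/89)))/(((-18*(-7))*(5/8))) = 356/13545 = 0.03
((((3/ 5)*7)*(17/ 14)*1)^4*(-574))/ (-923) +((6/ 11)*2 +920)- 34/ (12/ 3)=67685417057/ 50765000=1333.31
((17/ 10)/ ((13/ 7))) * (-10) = -119/ 13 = -9.15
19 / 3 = 6.33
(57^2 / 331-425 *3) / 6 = -210.86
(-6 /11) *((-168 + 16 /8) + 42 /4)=933 /11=84.82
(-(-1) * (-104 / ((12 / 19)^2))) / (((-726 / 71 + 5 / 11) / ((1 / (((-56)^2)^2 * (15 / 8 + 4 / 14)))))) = 25631 / 20411145216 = 0.00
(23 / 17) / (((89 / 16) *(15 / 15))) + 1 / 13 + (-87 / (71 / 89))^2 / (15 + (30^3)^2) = 0.32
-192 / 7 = -27.43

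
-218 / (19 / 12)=-137.68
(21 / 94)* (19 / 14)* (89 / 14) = 5073 / 2632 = 1.93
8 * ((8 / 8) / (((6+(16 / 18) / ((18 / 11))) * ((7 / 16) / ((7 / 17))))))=5184 / 4505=1.15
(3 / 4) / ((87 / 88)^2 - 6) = -1936 / 12965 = -0.15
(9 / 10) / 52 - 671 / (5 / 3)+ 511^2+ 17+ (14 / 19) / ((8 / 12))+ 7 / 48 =15456469703 / 59280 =260736.67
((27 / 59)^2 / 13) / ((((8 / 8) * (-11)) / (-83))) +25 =12505082 / 497783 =25.12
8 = 8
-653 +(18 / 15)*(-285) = -995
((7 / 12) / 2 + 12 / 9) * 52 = 169 / 2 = 84.50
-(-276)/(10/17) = 2346/5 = 469.20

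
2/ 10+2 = 11/ 5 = 2.20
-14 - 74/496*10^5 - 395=-475179/31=-15328.35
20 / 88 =5 / 22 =0.23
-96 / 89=-1.08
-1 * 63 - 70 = -133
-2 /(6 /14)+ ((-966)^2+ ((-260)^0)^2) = 2799457 /3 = 933152.33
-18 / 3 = -6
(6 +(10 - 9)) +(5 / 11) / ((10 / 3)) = 157 / 22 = 7.14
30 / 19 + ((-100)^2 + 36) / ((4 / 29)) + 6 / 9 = 4147505 / 57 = 72763.25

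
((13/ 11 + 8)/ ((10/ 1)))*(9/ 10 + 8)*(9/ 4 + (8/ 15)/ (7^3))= 416523293/ 22638000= 18.40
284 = 284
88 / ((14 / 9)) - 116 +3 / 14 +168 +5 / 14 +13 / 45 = 34471 / 315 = 109.43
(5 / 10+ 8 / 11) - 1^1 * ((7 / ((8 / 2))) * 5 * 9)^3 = -343813761 / 704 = -488371.82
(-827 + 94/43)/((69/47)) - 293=-2536280/2967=-854.83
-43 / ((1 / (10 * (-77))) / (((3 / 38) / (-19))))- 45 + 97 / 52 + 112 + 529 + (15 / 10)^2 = 4341393 / 9386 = 462.54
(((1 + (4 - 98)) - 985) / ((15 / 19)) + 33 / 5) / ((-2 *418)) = 1853 / 1140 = 1.63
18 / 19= 0.95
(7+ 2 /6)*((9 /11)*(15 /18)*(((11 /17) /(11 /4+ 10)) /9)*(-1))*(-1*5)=1100 /7803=0.14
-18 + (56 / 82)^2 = -29474 / 1681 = -17.53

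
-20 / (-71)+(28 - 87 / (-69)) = 48243 / 1633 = 29.54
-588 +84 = -504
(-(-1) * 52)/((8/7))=91/2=45.50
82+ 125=207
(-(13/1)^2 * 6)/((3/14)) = -4732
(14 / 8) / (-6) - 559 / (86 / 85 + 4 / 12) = -3423481 / 8232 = -415.87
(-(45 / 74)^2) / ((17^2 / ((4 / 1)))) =-2025 / 395641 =-0.01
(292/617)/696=73/107358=0.00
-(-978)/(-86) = -489/43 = -11.37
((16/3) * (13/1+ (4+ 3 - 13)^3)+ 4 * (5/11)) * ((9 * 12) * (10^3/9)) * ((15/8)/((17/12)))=-3210120000/187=-17166417.11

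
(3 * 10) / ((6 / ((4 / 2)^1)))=10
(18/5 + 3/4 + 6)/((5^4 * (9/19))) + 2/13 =30681/162500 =0.19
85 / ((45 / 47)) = 799 / 9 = 88.78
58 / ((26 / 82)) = 2378 / 13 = 182.92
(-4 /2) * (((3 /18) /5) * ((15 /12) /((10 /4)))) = -1 /30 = -0.03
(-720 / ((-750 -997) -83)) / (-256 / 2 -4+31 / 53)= -1272 / 424865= -0.00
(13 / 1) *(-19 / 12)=-247 / 12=-20.58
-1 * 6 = -6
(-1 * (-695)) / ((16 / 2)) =695 / 8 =86.88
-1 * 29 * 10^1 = -290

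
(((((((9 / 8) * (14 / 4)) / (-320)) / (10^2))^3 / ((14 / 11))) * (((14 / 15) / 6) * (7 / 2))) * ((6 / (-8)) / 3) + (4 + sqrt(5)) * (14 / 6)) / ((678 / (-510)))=-5111011082240109103841 / 727996956672000000000 - 595 * sqrt(5) / 339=-10.95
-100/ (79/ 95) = -9500/ 79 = -120.25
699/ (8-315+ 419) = 699/ 112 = 6.24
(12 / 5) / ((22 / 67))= 402 / 55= 7.31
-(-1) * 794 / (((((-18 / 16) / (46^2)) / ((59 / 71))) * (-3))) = 793009088 / 1917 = 413671.93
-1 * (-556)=556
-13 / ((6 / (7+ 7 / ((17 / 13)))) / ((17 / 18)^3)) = -131495 / 5832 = -22.55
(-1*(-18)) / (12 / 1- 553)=-18 / 541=-0.03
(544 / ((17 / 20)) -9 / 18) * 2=1279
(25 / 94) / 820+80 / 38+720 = 211507615 / 292904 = 722.11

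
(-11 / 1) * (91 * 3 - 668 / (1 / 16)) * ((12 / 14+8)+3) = 9508895 / 7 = 1358413.57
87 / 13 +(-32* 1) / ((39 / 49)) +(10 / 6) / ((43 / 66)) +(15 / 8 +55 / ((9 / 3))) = -144173 / 13416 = -10.75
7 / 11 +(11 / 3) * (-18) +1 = -708 / 11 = -64.36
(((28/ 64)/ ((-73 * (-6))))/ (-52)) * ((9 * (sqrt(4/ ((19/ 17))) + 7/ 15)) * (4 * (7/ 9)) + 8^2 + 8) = -2233/ 1366560-49 * sqrt(323)/ 865488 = -0.00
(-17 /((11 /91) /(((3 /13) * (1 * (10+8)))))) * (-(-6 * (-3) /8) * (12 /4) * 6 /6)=86751 /22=3943.23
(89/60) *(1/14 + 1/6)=89/252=0.35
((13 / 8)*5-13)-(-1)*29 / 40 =-83 / 20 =-4.15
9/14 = 0.64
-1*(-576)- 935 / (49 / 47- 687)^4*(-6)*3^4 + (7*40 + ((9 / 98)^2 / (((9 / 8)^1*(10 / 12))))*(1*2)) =856.02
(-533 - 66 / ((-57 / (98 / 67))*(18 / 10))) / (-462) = 6095801 / 5293134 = 1.15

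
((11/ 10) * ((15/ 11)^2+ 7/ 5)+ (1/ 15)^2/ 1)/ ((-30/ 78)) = -23101/ 2475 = -9.33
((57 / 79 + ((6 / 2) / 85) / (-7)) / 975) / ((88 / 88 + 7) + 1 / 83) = 931758 / 10158955625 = 0.00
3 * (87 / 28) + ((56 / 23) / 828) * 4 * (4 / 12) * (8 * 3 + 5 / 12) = 11298445 / 1199772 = 9.42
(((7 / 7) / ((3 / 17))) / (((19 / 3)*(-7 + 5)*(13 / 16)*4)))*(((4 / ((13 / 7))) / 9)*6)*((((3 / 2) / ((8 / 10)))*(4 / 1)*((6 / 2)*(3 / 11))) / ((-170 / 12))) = 3024 / 35321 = 0.09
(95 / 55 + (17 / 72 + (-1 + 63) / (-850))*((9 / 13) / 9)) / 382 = 7613123 / 1671555600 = 0.00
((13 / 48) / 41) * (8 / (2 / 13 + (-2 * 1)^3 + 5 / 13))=-169 / 23862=-0.01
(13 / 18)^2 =169 / 324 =0.52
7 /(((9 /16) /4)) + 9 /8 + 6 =4097 /72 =56.90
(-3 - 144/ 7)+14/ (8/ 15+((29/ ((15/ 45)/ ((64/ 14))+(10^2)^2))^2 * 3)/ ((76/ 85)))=77216923410225/ 28842605328404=2.68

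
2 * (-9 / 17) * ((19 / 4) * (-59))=10089 / 34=296.74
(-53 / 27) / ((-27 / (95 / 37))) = 5035 / 26973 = 0.19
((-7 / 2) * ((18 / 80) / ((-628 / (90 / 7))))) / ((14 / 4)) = 81 / 17584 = 0.00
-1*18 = -18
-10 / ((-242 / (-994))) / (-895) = 994 / 21659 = 0.05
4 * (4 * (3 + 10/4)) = 88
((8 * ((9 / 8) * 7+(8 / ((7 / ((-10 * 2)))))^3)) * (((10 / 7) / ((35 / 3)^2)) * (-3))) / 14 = 884152557 / 4117715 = 214.72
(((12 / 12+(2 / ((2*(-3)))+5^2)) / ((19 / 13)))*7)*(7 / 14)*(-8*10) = -280280 / 57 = -4917.19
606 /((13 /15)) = 9090 /13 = 699.23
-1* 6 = -6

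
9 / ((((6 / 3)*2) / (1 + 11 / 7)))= 81 / 14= 5.79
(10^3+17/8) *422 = 1691587/4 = 422896.75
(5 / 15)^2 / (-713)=-1 / 6417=-0.00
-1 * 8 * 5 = -40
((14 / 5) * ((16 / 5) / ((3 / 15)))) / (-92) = -56 / 115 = -0.49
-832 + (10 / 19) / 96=-758779 / 912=-831.99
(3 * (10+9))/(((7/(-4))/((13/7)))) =-2964/49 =-60.49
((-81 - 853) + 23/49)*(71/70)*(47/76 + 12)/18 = -444942161/670320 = -663.78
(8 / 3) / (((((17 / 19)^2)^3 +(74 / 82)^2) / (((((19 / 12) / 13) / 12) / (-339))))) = -1502598393259 / 24983183786143284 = -0.00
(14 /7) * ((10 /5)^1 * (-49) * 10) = -1960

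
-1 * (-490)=490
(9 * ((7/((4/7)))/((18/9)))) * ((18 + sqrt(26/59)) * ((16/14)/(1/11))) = 693 * sqrt(1534)/59 + 12474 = 12934.04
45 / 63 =5 / 7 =0.71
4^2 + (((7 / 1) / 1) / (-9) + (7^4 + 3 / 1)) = 21773 / 9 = 2419.22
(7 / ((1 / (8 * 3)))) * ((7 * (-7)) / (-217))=1176 / 31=37.94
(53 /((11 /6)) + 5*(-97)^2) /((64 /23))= 16917.19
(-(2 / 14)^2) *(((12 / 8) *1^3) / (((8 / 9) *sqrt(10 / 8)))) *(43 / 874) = -1161 *sqrt(5) / 1713040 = -0.00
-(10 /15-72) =214 /3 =71.33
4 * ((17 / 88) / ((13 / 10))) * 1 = 0.59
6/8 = 3/4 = 0.75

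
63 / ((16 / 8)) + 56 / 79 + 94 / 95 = 498307 / 15010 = 33.20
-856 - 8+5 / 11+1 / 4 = -37985 / 44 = -863.30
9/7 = 1.29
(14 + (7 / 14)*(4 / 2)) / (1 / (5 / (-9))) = -8.33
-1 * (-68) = 68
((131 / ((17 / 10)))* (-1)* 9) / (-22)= 5895 / 187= 31.52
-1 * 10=-10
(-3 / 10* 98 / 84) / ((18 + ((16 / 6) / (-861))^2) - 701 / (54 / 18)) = 46703223 / 28778079940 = 0.00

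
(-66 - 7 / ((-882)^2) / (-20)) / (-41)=146694239 / 91128240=1.61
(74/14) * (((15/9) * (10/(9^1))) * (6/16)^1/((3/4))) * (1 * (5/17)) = 4625/3213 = 1.44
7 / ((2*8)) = 7 / 16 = 0.44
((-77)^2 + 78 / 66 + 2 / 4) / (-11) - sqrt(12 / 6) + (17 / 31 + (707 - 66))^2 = 95593489173 / 232562 - sqrt(2) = 411043.77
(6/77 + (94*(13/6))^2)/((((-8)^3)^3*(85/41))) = -1178576611/7906095267840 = -0.00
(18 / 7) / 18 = 1 / 7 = 0.14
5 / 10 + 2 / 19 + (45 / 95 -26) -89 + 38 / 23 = -98123 / 874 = -112.27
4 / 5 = 0.80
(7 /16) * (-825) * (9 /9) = -5775 /16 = -360.94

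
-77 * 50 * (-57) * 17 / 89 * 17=63421050 / 89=712596.07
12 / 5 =2.40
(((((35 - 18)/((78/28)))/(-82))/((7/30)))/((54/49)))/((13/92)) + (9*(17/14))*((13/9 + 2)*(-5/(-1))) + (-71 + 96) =553078235/2619162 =211.17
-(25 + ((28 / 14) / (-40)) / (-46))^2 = -529046001 / 846400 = -625.05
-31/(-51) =31/51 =0.61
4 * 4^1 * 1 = 16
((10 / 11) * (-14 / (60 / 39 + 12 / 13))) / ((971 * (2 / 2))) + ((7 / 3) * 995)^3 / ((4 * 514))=451112945327485 / 74115459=6086624.19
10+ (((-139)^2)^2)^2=139353667211683691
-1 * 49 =-49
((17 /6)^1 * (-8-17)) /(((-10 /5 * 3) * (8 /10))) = 2125 /144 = 14.76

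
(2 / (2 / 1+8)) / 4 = 1 / 20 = 0.05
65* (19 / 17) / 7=1235 / 119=10.38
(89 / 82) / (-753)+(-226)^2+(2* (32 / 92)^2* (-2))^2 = 882549412107343 / 17279062386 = 51076.23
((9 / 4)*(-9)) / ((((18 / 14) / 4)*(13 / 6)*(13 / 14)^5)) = -203297472 / 4826809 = -42.12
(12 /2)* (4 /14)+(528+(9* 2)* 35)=8118 /7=1159.71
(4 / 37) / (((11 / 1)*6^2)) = 1 / 3663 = 0.00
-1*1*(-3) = 3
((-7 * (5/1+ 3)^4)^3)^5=-7275616843974173770050574468395307084200280747743788713965380435968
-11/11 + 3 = 2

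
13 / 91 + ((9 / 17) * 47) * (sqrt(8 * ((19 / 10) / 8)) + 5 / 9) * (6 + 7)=21402 / 119 + 5499 * sqrt(190) / 170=625.72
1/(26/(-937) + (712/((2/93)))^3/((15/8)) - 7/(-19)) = 89015/1722902747999125621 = 0.00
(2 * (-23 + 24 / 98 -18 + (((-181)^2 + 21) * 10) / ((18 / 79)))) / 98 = 634477637 / 21609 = 29361.73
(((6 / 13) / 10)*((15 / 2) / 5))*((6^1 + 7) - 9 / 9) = 54 / 65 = 0.83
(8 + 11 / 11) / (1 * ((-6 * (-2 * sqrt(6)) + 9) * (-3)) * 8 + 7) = 1881 / 453983 - 2592 * sqrt(6) / 453983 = -0.01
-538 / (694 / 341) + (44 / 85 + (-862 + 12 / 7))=-232090769 / 206465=-1124.12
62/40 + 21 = 451/20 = 22.55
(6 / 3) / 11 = 2 / 11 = 0.18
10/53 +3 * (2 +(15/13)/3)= 5059/689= 7.34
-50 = -50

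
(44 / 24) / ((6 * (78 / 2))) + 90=126371 / 1404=90.01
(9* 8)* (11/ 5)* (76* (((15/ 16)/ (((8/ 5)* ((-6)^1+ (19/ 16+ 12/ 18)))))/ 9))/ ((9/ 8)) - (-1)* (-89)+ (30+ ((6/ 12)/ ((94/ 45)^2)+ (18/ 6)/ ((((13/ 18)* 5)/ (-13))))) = -4180081597/ 17583640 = -237.73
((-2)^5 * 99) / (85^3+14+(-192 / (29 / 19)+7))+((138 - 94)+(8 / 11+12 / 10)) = 45.92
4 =4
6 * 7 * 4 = 168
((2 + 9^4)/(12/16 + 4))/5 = 26252/95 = 276.34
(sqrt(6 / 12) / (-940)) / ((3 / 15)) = -sqrt(2) / 376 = -0.00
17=17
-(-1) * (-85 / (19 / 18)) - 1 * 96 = -3354 / 19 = -176.53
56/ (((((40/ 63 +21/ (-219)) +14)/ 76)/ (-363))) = -7105123872/ 66865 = -106260.73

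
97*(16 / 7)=1552 / 7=221.71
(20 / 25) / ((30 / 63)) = 42 / 25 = 1.68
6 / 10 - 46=-227 / 5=-45.40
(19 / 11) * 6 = 114 / 11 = 10.36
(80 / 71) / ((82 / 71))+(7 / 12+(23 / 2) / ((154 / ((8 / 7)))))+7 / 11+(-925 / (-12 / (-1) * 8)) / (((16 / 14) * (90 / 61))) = -1048979753 / 305496576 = -3.43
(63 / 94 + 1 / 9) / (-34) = -661 / 28764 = -0.02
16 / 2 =8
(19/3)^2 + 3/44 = 15911/396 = 40.18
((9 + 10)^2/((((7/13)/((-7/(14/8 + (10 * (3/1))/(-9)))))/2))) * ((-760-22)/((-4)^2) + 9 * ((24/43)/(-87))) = -361721373/1247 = -290073.27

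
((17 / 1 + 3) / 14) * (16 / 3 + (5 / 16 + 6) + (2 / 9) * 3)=985 / 56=17.59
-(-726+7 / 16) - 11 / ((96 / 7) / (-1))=69731 / 96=726.36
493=493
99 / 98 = 1.01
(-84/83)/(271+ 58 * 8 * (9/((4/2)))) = -12/27971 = -0.00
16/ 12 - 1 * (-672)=2020/ 3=673.33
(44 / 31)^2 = 1936 / 961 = 2.01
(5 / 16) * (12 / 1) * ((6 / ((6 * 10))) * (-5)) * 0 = 0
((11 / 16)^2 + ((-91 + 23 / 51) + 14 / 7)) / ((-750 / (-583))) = -26816251 / 391680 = -68.46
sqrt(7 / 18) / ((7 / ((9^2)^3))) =47344.53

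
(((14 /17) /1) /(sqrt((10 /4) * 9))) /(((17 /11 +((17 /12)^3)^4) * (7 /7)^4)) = 65384736620544 * sqrt(10) /79662222422508065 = 0.00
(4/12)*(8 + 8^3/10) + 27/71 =21421/1065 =20.11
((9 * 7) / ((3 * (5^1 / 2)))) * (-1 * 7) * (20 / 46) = -588 / 23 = -25.57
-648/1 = -648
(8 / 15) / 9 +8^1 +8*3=4328 / 135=32.06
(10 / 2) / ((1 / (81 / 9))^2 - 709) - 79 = -4537217 / 57428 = -79.01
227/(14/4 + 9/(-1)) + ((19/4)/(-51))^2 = -18889693/457776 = -41.26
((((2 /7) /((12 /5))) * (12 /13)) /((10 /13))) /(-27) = -1 /189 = -0.01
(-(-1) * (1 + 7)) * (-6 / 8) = -6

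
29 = 29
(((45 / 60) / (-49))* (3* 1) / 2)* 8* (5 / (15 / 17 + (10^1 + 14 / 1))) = -85 / 2303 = -0.04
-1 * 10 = -10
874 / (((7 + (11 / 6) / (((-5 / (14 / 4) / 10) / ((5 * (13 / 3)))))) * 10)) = -7866 / 24395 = -0.32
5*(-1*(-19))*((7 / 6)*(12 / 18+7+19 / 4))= 99085 / 72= 1376.18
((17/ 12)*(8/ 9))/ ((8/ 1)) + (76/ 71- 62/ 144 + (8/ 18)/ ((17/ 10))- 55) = -14063141/ 260712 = -53.94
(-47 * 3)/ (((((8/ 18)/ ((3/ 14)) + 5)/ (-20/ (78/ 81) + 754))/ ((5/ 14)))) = -90720810/ 17381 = -5219.54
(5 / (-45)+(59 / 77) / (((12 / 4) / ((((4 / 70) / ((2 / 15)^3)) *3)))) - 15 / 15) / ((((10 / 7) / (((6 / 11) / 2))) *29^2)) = 67373 / 17095848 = 0.00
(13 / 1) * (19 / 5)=247 / 5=49.40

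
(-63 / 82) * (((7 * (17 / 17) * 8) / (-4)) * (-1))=-441 / 41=-10.76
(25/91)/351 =25/31941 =0.00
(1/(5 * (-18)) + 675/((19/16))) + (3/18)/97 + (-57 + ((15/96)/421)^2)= 7697906340035359/15052269911040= 511.41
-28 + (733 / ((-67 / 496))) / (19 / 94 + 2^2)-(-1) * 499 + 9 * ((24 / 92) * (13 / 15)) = -498100109 / 608695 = -818.31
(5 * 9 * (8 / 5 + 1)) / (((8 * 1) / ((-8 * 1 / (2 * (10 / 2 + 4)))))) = -13 / 2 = -6.50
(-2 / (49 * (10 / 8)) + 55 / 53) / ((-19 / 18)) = -234918 / 246715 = -0.95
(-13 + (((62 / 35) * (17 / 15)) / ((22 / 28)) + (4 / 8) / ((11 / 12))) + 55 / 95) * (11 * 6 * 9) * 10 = -5259528 / 95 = -55363.45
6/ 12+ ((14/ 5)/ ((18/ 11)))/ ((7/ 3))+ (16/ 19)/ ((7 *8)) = 4981/ 3990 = 1.25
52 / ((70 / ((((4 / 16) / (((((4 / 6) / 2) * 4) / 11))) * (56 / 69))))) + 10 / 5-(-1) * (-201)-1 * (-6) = -22052 / 115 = -191.76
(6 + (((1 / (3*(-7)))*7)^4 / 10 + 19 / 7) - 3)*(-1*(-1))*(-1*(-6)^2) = -64814 / 315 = -205.76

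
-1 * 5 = -5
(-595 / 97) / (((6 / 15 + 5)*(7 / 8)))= -3400 / 2619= -1.30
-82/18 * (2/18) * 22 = -902/81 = -11.14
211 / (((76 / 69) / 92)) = 334857 / 19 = 17624.05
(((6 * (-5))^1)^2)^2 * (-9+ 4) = -4050000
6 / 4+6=15 / 2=7.50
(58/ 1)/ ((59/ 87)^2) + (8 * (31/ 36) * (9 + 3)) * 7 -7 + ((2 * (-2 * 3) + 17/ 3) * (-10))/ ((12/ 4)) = 22522153/ 31329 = 718.89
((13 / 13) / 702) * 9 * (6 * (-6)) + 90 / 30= 2.54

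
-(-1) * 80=80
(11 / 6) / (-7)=-11 / 42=-0.26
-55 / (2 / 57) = -3135 / 2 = -1567.50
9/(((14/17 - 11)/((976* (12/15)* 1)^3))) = -9103761211392/21625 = -420983177.41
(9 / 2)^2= 81 / 4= 20.25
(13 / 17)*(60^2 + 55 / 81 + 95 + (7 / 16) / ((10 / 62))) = 311552501 / 110160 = 2828.18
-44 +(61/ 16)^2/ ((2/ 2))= -29.46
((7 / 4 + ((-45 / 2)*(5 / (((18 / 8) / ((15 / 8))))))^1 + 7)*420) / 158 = -17850 / 79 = -225.95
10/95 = 2/19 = 0.11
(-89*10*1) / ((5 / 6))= -1068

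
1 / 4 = 0.25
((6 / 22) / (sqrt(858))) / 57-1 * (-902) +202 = sqrt(858) / 179322 +1104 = 1104.00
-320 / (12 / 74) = -5920 / 3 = -1973.33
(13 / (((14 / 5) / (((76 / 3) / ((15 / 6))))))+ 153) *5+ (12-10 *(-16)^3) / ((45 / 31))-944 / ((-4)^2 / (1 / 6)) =18405803 / 630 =29215.56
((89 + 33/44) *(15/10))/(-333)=-359/888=-0.40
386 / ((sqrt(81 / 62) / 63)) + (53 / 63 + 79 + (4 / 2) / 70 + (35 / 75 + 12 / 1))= 29086 / 315 + 2702 * sqrt(62)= 21367.91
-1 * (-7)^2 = -49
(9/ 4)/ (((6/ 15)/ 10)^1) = 225/ 4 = 56.25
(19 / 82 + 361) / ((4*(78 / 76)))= 562799 / 6396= 87.99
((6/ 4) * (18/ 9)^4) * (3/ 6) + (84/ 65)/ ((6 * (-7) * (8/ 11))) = 3109/ 260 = 11.96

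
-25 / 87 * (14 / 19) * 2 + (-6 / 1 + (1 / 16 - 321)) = -327.36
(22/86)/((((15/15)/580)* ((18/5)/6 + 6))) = 22.48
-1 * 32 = -32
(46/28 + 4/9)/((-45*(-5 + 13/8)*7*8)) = 263/1071630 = 0.00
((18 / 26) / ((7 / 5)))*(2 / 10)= 9 / 91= 0.10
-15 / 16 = -0.94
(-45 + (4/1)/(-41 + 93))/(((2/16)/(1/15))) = -4672/195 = -23.96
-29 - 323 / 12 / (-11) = -3505 / 132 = -26.55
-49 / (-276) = 49 / 276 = 0.18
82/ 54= 41/ 27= 1.52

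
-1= -1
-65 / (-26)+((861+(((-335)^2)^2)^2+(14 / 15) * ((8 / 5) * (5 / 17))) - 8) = 80896295138237074655279 / 510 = 158620186545562891480.94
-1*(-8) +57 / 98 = 841 / 98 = 8.58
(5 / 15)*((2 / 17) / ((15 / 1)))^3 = 8 / 49744125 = 0.00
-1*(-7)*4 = 28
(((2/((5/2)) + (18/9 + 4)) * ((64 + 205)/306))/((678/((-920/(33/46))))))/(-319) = 1138408/32117877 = 0.04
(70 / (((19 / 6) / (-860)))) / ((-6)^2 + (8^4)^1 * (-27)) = 30100 / 175047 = 0.17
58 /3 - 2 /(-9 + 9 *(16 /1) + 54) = 3652 /189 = 19.32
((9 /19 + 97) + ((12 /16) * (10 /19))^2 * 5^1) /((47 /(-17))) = -2411909 /67868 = -35.54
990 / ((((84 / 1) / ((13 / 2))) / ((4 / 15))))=143 / 7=20.43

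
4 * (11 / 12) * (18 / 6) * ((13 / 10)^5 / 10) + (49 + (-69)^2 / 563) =61.54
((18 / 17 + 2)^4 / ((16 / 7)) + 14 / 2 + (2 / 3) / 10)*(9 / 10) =85253559 / 2088025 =40.83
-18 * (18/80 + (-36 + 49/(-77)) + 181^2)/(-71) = 129589371/15620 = 8296.37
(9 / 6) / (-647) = -3 / 1294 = -0.00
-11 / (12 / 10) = -55 / 6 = -9.17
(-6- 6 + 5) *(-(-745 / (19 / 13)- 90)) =-79765 / 19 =-4198.16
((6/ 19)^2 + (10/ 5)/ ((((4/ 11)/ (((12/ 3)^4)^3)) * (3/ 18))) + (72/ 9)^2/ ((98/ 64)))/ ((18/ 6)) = 9793482477284/ 53067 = 184549389.97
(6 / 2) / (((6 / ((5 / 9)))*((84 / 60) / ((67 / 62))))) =1675 / 7812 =0.21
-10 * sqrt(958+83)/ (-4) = 5 * sqrt(1041)/ 2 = 80.66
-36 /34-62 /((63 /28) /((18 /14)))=-4342 /119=-36.49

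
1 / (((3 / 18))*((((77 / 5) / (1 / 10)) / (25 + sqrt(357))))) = 1.71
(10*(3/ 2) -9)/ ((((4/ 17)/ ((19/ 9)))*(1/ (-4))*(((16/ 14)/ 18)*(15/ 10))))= -2261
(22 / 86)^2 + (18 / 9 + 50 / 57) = 2.94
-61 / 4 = -15.25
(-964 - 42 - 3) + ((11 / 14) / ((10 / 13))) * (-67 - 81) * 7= -10336 / 5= -2067.20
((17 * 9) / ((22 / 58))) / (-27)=-493 / 33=-14.94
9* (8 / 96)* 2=3 / 2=1.50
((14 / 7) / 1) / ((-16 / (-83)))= 83 / 8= 10.38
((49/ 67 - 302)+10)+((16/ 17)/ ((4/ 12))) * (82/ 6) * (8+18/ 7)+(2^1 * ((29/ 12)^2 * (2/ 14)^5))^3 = 235466489811884650321595/ 2018328318009590340096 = 116.66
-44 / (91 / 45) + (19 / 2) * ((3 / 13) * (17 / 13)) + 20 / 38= -825583 / 44954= -18.37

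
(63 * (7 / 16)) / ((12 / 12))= 441 / 16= 27.56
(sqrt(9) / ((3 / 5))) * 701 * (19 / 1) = 66595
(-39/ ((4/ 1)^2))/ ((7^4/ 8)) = -0.01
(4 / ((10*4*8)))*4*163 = 163 / 20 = 8.15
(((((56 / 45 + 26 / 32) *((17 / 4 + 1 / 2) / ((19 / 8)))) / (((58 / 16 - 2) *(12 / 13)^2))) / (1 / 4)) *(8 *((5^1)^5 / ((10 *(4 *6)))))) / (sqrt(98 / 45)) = 2406625 *sqrt(10) / 9072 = 838.89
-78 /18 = -13 /3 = -4.33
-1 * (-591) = 591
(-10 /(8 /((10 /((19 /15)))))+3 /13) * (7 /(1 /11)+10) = -414207 /494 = -838.48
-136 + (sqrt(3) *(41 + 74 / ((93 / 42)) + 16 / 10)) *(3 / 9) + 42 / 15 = -666 / 5 + 11783 *sqrt(3) / 465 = -89.31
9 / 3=3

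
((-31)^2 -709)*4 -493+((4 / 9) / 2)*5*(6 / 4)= 1550 / 3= 516.67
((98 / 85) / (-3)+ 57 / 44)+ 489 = 5496803 / 11220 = 489.91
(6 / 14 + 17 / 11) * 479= 945.56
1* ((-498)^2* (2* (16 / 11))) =7936128 / 11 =721466.18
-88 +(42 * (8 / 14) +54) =-10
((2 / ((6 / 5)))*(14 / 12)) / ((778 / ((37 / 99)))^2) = 47915 / 106782992712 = 0.00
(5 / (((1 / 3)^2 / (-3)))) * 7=-945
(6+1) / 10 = 0.70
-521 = -521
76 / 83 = 0.92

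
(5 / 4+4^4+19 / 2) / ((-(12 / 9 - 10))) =3201 / 104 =30.78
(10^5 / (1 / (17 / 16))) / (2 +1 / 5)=531250 / 11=48295.45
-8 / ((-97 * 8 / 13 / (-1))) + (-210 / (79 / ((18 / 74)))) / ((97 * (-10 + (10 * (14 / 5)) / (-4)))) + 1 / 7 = 311376 / 33740189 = 0.01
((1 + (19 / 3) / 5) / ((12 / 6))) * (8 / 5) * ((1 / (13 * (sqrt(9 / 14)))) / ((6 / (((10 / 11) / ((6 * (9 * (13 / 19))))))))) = 0.00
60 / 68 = 15 / 17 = 0.88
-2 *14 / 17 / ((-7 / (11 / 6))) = 22 / 51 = 0.43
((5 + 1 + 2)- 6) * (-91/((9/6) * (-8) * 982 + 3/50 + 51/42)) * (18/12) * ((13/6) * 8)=828100/2061977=0.40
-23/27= -0.85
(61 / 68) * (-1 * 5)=-305 / 68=-4.49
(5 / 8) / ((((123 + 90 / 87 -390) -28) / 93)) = -87 / 440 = -0.20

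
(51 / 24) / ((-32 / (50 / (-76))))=425 / 9728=0.04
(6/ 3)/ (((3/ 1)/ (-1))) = -2/ 3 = -0.67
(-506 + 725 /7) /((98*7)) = -2817 /4802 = -0.59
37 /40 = 0.92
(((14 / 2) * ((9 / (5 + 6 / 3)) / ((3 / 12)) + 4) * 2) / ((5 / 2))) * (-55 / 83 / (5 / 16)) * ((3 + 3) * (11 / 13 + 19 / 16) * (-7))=50029056 / 5395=9273.23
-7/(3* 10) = -7/30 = -0.23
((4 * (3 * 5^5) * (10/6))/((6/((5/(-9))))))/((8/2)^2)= -78125/216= -361.69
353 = 353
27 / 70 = 0.39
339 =339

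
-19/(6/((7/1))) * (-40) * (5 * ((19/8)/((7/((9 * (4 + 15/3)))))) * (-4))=-487350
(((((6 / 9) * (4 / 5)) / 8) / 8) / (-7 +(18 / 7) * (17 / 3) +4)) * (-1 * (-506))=1771 / 4860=0.36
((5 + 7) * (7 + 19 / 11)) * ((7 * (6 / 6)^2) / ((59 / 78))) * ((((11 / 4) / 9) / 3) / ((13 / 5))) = 37.97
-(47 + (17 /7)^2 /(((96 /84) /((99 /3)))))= -12169 /56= -217.30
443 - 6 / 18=1328 / 3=442.67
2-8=-6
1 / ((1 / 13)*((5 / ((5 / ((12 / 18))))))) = 39 / 2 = 19.50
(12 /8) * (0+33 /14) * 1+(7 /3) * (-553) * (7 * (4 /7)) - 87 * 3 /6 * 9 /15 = -2177237 /420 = -5183.90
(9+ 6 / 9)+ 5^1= 44 / 3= 14.67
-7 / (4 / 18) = -63 / 2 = -31.50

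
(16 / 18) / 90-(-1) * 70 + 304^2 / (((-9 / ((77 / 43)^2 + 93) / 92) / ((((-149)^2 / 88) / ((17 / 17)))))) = -188873847100442074 / 8237295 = -22929110478.68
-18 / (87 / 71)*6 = -2556 / 29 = -88.14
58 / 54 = 29 / 27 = 1.07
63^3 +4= 250051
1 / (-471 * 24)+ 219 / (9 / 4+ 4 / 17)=168338999 / 1910376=88.12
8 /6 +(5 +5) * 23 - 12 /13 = 8986 /39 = 230.41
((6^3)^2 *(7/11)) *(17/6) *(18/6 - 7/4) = 1156680/11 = 105152.73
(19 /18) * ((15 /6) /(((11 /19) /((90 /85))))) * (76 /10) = 6859 /187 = 36.68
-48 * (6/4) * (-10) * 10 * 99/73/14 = 356400/511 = 697.46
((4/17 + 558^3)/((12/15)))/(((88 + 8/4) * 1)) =738399727/306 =2413071.00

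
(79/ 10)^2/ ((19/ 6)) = 18723/ 950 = 19.71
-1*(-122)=122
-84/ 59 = -1.42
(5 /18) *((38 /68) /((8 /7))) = 665 /4896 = 0.14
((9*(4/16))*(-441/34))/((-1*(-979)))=-3969/133144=-0.03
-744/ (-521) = 744/ 521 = 1.43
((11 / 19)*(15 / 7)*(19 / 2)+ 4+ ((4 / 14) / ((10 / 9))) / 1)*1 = 1123 / 70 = 16.04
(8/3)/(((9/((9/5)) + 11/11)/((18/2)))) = 4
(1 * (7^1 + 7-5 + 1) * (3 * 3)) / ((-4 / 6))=-135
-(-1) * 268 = 268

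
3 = 3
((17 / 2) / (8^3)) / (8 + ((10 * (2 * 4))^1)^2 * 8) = 17 / 52436992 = 0.00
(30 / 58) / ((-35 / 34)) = -102 / 203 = -0.50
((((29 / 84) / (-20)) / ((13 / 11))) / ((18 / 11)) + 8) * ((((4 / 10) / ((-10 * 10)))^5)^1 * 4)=-3141451 / 95976562500000000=-0.00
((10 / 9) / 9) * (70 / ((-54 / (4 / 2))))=-700 / 2187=-0.32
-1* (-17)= 17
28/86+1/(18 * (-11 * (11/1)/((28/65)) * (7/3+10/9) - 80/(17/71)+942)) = 21559384/66249541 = 0.33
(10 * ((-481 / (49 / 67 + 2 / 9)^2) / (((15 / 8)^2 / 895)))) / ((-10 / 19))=4229838609984 / 1653125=2558692.54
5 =5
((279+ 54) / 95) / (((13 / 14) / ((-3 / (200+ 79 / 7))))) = -32634 / 608855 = -0.05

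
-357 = -357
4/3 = 1.33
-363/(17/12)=-4356/17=-256.24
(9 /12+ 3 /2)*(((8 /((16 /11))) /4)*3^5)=24057 /32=751.78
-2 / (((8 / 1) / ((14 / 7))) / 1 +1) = -2 / 5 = -0.40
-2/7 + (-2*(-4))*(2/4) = 26/7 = 3.71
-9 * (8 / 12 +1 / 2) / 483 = -1 / 46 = -0.02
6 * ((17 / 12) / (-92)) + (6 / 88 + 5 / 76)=1599 / 38456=0.04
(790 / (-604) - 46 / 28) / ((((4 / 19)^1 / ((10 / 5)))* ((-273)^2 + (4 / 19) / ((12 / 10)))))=-3377877 / 8980616582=-0.00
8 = 8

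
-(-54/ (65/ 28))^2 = -2286144/ 4225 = -541.10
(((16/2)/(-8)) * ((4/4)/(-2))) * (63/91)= 9/26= 0.35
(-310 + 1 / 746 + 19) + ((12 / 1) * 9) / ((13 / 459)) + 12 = 34274983 / 9698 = 3534.23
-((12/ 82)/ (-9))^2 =-4/ 15129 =-0.00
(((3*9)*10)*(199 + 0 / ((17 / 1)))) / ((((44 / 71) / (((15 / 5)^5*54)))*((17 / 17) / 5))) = 62572749075 / 11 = 5688431734.09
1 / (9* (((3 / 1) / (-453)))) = -151 / 9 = -16.78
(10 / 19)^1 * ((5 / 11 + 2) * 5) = 1350 / 209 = 6.46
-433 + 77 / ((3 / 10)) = -529 / 3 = -176.33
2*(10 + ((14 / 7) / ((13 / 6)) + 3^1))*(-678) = -245436 / 13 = -18879.69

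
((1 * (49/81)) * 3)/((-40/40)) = -49/27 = -1.81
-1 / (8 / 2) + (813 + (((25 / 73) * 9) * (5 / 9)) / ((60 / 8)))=712169 / 876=812.98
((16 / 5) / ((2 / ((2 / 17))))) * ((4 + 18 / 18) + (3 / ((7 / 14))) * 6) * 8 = 5248 / 85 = 61.74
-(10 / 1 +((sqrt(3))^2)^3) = -37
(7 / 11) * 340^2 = 809200 / 11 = 73563.64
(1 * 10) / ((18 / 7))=35 / 9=3.89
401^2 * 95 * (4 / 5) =12220876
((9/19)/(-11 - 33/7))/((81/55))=-7/342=-0.02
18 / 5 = 3.60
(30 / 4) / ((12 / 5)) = 25 / 8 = 3.12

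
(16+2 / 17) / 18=137 / 153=0.90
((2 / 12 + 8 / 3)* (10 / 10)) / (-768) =-17 / 4608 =-0.00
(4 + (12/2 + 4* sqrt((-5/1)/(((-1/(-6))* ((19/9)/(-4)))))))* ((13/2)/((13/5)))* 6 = 150 + 360* sqrt(570)/19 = 602.36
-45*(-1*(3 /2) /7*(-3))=-405 /14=-28.93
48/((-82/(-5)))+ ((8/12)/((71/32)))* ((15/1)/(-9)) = 63560/26199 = 2.43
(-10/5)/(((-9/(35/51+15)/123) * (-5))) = -13120/153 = -85.75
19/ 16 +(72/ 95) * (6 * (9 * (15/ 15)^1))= 64013/ 1520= 42.11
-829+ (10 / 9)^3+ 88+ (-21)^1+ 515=-179063 / 729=-245.63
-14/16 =-7/8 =-0.88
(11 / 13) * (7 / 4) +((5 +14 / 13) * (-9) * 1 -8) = -3183 / 52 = -61.21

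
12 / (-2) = -6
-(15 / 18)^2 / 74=-25 / 2664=-0.01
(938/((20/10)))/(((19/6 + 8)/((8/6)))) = 56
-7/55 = -0.13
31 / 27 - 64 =-1697 / 27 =-62.85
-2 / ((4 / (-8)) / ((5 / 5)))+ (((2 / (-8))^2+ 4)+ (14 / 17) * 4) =3089 / 272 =11.36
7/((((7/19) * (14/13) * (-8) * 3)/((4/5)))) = -247/420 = -0.59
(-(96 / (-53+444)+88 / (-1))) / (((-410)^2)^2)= 4289 / 1381090688750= 0.00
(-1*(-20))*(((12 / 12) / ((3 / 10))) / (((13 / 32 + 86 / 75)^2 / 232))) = 89088000000 / 13890529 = 6413.58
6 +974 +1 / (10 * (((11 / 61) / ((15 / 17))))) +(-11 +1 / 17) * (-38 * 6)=1299679 / 374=3475.08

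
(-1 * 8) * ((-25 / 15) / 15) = 0.89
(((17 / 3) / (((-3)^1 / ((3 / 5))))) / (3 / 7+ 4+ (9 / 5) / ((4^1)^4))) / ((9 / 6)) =-60928 / 357687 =-0.17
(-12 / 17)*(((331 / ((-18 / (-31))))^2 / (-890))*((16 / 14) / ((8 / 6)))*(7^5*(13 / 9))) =3286358120773 / 612765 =5363162.26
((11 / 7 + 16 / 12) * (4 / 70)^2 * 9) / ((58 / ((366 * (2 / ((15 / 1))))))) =89304 / 1243375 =0.07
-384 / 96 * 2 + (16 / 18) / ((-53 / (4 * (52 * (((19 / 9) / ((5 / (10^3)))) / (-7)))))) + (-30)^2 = 1102.42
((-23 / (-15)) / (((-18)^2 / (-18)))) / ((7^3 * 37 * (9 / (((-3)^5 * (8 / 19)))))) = 92 / 1205645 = 0.00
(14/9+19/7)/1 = 269/63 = 4.27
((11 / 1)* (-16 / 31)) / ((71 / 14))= -2464 / 2201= -1.12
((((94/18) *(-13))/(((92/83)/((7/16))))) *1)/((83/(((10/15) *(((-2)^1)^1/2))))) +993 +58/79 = 993.95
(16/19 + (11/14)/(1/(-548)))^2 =3266579716/17689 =184667.29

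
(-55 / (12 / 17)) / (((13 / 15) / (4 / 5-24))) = 27115 / 13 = 2085.77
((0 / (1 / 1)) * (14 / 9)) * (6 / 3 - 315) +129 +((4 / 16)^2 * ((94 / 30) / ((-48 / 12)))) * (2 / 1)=128.90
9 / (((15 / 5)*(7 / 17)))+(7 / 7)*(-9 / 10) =447 / 70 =6.39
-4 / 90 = -2 / 45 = -0.04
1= 1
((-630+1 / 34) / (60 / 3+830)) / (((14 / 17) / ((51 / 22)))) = -64257 / 30800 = -2.09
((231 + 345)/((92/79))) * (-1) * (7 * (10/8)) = -99540/23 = -4327.83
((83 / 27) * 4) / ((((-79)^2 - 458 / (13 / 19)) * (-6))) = -2158 / 5866911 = -0.00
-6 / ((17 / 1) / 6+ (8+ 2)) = -36 / 77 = -0.47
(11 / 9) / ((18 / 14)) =77 / 81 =0.95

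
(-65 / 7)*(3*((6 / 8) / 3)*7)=-48.75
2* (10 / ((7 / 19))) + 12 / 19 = 7304 / 133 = 54.92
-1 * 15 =-15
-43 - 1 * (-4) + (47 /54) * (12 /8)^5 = -2073 /64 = -32.39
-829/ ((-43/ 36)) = 29844/ 43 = 694.05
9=9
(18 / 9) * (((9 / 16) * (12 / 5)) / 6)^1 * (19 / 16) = 171 / 320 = 0.53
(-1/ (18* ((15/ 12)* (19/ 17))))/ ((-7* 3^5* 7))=34/ 10180485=0.00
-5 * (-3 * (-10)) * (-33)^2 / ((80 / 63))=-1029105 / 8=-128638.12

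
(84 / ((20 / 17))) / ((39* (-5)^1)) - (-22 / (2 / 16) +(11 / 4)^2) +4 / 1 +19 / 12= 2709013 / 15600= 173.65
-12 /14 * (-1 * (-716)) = -4296 /7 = -613.71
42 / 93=14 / 31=0.45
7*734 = 5138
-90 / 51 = -30 / 17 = -1.76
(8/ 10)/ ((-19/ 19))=-4/ 5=-0.80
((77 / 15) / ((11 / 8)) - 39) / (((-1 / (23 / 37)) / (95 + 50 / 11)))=888191 / 407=2182.29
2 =2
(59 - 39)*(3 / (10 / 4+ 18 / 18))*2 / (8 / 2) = 8.57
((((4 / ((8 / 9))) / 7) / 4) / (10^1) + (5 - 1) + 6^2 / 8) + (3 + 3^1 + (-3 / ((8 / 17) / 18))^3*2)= -3384574007 / 1120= -3021941.08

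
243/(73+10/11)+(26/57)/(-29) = 1465777/447963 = 3.27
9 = 9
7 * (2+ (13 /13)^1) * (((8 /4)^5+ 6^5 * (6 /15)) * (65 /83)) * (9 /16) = 2412774 /83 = 29069.57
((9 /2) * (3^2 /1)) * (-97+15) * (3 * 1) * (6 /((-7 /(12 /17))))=717336 /119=6028.03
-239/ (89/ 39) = -9321/ 89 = -104.73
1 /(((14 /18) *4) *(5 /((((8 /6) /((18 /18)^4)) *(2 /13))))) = 6 /455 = 0.01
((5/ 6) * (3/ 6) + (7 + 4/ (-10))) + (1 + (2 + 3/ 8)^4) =2447359/ 61440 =39.83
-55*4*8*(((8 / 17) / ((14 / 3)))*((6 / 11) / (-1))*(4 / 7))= 46080 / 833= 55.32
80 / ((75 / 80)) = 256 / 3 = 85.33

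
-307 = -307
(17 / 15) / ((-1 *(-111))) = 17 / 1665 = 0.01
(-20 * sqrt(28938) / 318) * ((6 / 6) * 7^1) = -70 * sqrt(28938) / 159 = -74.89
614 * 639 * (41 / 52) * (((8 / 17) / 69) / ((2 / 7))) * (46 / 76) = 18767217 / 4199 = 4469.45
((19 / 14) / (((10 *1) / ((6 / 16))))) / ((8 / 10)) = 0.06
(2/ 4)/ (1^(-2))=1/ 2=0.50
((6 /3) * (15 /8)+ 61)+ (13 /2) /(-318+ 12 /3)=20325 /314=64.73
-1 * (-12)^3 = 1728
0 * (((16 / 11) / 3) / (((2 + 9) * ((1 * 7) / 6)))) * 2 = 0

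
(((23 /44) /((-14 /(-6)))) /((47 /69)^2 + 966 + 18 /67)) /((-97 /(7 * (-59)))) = 1298596077 /1316145110324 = 0.00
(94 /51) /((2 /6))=94 /17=5.53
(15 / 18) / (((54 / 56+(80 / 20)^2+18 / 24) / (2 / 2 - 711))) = -12425 / 372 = -33.40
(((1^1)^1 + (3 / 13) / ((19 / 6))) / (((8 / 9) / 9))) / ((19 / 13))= 21465 / 2888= 7.43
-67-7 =-74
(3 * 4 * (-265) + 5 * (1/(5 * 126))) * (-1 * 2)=400679/63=6359.98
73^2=5329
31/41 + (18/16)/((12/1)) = 1115/1312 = 0.85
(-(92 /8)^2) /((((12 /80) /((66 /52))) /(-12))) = 174570 /13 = 13428.46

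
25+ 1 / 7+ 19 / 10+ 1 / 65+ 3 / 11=273583 / 10010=27.33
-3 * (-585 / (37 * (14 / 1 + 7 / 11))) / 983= 19305 / 5855731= 0.00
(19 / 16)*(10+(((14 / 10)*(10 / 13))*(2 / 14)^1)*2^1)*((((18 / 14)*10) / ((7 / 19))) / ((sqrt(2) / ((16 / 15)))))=145122*sqrt(2) / 637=322.19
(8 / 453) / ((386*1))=4 / 87429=0.00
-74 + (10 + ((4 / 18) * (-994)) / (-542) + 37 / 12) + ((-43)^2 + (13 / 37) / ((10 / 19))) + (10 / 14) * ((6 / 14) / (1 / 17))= 158690084339 / 88438140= 1794.36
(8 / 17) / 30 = 4 / 255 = 0.02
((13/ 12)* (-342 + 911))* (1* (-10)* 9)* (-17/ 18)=628745/ 12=52395.42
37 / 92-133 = -12199 / 92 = -132.60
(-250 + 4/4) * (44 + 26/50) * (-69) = 19122453/25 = 764898.12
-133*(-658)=87514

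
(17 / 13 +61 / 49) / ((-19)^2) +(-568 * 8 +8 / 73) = -76277538030 / 16786861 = -4543.88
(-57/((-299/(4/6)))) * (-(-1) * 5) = 0.64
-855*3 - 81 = -2646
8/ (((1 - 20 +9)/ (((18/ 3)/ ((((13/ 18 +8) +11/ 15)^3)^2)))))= -2550916800000/ 379819589887092601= -0.00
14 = 14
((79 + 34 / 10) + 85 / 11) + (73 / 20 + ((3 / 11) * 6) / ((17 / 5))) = 352527 / 3740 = 94.26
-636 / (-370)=1.72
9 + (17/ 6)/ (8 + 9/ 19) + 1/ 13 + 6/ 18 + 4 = 57535/ 4186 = 13.74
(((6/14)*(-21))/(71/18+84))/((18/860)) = -7740/1583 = -4.89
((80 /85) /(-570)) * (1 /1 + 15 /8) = -23 /4845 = -0.00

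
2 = 2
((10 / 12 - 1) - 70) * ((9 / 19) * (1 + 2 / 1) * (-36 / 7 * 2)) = 136404 / 133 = 1025.59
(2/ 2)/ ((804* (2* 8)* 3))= 1/ 38592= 0.00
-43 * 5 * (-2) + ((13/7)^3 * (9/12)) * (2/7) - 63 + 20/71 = 125689715/340942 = 368.65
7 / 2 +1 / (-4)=13 / 4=3.25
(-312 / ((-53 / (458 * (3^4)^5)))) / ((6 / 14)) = 1162577602119024 / 53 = 21935426455075.92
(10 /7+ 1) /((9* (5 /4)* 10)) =34 /1575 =0.02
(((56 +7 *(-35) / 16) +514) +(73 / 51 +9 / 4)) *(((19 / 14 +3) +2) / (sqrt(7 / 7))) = 40550981 / 11424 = 3549.63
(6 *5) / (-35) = -6 / 7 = -0.86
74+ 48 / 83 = 6190 / 83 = 74.58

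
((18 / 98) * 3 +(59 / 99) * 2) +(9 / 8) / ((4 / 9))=663491 / 155232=4.27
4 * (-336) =-1344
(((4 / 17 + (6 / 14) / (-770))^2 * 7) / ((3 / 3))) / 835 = 462637081 / 1001529644500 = 0.00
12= 12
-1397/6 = -232.83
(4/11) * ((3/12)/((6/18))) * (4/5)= 0.22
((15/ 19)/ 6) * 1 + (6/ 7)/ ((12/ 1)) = 27/ 133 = 0.20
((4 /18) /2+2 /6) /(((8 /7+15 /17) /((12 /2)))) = 952 /723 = 1.32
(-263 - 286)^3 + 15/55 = -1820160636/11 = -165469148.73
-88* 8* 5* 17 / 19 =-59840 / 19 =-3149.47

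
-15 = -15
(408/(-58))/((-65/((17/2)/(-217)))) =-1734/409045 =-0.00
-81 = -81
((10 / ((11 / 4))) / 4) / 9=10 / 99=0.10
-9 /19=-0.47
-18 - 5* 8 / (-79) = -1382 / 79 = -17.49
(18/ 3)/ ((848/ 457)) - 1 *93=-38061/ 424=-89.77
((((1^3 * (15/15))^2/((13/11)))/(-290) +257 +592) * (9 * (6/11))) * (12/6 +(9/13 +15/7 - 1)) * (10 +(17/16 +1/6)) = 70374208653/392080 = 179489.41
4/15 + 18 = 18.27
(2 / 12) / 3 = 1 / 18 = 0.06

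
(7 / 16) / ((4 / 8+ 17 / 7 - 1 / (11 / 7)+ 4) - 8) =-539 / 2104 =-0.26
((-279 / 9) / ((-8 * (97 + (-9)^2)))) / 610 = 31 / 868640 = 0.00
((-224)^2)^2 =2517630976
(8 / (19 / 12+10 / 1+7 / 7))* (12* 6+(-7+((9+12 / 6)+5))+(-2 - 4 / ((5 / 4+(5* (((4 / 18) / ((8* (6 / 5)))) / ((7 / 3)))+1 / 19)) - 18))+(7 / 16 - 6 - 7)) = 1020451566 / 24072269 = 42.39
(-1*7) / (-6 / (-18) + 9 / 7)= -147 / 34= -4.32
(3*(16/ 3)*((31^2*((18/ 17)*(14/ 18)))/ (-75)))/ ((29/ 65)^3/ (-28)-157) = 66210901120/ 61571070339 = 1.08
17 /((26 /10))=85 /13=6.54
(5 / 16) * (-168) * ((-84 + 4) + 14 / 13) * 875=47131875 / 13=3625528.85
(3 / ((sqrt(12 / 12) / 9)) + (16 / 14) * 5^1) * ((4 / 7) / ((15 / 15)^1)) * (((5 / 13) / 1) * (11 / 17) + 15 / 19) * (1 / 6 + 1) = 1996880 / 88179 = 22.65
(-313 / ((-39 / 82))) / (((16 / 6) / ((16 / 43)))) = 51332 / 559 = 91.83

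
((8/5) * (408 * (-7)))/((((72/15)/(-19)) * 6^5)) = 2261/972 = 2.33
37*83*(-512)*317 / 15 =-498435584 / 15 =-33229038.93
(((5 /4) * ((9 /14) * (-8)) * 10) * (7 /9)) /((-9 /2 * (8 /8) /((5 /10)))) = 50 /9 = 5.56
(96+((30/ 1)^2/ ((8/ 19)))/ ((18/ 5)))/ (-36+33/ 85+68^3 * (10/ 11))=2579665/ 1068935612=0.00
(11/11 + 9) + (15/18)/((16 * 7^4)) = 2304965/230496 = 10.00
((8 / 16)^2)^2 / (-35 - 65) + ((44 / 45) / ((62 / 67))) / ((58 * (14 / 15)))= 570721 / 30206400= 0.02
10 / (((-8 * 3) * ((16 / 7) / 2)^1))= -35 / 96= -0.36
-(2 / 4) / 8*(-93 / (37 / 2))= 93 / 296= 0.31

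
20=20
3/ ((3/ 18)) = 18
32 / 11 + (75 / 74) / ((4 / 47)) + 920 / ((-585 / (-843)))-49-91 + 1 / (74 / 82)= 152592809 / 126984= 1201.67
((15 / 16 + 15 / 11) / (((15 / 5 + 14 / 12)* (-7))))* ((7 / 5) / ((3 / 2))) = -0.07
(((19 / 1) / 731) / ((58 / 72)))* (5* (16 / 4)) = 13680 / 21199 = 0.65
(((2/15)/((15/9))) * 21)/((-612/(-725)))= 203/102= 1.99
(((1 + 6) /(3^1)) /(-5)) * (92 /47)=-644 /705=-0.91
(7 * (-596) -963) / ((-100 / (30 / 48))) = 32.09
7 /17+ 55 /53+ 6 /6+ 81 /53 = 3584 /901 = 3.98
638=638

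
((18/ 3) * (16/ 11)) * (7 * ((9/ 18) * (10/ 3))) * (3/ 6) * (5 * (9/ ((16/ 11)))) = 1575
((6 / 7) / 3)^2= 4 / 49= 0.08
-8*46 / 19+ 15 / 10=-679 / 38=-17.87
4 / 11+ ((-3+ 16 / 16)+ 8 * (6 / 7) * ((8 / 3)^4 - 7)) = 617702 / 2079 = 297.11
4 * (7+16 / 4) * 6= 264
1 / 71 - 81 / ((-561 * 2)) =2291 / 26554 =0.09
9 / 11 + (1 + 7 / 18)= 437 / 198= 2.21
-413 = -413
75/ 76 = 0.99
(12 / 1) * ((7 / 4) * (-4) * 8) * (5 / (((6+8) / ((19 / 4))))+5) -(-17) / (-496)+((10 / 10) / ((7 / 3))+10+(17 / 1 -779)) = -18233575 / 3472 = -5251.61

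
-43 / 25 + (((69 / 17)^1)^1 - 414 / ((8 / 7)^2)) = -4278967 / 13600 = -314.63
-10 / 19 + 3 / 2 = 37 / 38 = 0.97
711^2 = 505521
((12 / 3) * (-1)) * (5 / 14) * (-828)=8280 / 7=1182.86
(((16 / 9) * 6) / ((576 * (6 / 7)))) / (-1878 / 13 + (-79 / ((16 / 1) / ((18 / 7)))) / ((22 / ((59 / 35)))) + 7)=-980980 / 6285662937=-0.00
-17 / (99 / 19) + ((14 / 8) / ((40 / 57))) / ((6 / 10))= 2831 / 3168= 0.89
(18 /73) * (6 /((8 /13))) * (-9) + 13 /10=-7423 /365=-20.34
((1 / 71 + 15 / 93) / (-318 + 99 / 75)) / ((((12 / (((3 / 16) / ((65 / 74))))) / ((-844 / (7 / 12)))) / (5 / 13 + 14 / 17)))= 2011512585 / 116813516729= 0.02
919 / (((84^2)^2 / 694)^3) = 38397587237 / 15426288377159516946432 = 0.00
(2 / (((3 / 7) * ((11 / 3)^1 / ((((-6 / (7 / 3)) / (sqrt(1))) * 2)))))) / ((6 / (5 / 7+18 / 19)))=-2652 / 1463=-1.81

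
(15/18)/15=1/18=0.06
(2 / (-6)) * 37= -12.33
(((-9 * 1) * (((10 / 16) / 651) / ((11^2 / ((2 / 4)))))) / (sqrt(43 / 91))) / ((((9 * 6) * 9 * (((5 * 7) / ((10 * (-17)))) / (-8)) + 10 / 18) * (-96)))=765 * sqrt(3913) / 1155353372096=0.00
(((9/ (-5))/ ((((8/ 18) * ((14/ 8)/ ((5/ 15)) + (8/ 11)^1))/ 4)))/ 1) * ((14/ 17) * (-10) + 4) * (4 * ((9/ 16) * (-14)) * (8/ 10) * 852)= -27547382016/ 111775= -246453.88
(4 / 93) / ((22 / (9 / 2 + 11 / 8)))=47 / 4092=0.01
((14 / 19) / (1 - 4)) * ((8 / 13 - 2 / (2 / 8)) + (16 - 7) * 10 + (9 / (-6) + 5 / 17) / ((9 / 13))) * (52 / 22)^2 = -117104260 / 1055241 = -110.97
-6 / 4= -3 / 2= -1.50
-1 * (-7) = 7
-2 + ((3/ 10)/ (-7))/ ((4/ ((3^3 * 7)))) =-4.02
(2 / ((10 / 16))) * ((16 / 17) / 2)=128 / 85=1.51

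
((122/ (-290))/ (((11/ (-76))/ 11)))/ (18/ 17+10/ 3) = 59109/ 8120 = 7.28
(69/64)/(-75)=-23/1600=-0.01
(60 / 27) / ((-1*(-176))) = 5 / 396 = 0.01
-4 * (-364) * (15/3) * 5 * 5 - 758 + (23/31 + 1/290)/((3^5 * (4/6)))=181242.00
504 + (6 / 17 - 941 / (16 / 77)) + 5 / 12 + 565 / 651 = -237449125 / 59024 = -4022.92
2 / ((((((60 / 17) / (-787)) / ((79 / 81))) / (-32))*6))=8455528 / 3645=2319.76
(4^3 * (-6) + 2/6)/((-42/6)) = 1151/21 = 54.81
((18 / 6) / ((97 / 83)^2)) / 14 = 20667 / 131726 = 0.16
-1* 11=-11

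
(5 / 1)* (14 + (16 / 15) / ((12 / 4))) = 646 / 9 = 71.78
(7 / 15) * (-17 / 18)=-119 / 270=-0.44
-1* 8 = -8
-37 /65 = -0.57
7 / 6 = 1.17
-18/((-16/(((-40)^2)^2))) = 2880000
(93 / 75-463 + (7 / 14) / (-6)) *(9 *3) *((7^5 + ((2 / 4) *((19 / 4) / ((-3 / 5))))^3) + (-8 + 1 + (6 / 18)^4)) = -208718905.32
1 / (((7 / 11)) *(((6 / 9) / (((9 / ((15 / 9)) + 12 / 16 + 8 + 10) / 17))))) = 2277 / 680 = 3.35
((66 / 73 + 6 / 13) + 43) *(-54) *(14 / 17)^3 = -6238654128 / 4662437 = -1338.07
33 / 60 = 11 / 20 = 0.55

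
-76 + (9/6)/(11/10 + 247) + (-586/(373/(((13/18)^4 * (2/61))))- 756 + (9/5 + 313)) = -1277054456688359/2469131441820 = -517.21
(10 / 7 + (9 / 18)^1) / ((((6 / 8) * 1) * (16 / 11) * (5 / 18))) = 891 / 140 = 6.36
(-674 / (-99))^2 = 454276 / 9801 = 46.35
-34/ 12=-17/ 6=-2.83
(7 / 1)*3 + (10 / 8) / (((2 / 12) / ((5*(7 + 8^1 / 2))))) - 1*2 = 863 / 2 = 431.50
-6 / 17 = -0.35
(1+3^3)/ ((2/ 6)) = 84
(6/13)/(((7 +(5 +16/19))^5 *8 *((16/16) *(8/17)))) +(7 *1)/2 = 1259245913679193/359784510685184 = 3.50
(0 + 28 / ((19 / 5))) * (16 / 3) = 39.30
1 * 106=106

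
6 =6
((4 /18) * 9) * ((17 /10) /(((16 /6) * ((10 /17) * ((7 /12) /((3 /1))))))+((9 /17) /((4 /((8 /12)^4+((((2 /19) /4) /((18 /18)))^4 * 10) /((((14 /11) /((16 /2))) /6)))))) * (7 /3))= 471867957167 /41872137300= 11.27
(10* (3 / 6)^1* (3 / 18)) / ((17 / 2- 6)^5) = 16 / 1875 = 0.01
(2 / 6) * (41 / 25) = 0.55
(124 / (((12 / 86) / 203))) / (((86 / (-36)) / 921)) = -69550236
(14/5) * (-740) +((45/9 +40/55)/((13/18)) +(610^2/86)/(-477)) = -6080672932/2933073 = -2073.14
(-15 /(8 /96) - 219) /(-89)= 399 /89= 4.48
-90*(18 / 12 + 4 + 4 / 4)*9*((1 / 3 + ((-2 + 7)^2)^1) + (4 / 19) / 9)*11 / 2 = -734267.37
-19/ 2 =-9.50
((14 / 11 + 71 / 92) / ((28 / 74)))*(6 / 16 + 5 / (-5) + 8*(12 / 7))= 70.72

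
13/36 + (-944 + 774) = -6107/36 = -169.64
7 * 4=28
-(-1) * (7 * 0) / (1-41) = 0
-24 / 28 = -6 / 7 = -0.86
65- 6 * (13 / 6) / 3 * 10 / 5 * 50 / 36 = 1430 / 27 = 52.96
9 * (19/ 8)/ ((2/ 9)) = 1539/ 16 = 96.19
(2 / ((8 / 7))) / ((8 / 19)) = 133 / 32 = 4.16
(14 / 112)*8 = 1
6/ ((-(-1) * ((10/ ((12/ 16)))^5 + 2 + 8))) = 0.00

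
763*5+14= 3829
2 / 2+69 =70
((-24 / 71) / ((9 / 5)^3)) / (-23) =1000 / 396819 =0.00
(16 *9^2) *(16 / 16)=1296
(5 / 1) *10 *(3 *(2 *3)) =900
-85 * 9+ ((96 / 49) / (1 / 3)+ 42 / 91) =-483267 / 637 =-758.66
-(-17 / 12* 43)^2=-534361 / 144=-3710.84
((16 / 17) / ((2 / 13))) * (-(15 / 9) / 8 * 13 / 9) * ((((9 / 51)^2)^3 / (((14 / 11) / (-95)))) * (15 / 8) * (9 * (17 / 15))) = 214575075 / 2703407728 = 0.08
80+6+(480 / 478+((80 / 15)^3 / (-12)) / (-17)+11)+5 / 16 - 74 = 131958875 / 5265648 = 25.06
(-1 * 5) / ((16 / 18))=-45 / 8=-5.62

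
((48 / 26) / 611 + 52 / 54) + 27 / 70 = 20292067 / 15012270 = 1.35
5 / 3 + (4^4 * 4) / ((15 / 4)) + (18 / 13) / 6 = 53618 / 195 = 274.96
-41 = -41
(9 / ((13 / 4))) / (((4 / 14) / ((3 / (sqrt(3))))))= 126 * sqrt(3) / 13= 16.79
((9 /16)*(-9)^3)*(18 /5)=-59049 /40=-1476.22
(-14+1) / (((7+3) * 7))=-13 / 70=-0.19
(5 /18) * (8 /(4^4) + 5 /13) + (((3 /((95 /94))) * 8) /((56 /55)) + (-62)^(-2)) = 22432699957 /957063744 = 23.44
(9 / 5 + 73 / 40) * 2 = 29 / 4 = 7.25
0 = 0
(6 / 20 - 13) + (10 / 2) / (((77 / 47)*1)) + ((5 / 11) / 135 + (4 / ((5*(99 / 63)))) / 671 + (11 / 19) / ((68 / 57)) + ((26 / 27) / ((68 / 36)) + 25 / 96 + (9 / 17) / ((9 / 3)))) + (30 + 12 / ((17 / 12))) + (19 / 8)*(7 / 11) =120548907187 / 3794424480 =31.77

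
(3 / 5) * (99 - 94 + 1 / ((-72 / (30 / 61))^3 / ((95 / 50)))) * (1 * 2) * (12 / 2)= 784446241 / 21790176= 36.00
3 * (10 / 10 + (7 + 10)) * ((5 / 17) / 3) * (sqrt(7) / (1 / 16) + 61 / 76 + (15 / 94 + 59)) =1440 * sqrt(7) / 17 + 9638325 / 30362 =541.56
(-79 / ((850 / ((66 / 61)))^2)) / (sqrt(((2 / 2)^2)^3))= -86031 / 672105625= -0.00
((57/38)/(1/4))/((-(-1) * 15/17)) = 34/5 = 6.80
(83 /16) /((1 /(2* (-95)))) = -7885 /8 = -985.62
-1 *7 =-7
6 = 6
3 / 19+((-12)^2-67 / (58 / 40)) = 53971 / 551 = 97.95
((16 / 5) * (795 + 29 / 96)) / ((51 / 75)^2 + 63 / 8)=38174500 / 125061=305.25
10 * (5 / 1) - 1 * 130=-80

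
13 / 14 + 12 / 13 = 337 / 182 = 1.85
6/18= 0.33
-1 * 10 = -10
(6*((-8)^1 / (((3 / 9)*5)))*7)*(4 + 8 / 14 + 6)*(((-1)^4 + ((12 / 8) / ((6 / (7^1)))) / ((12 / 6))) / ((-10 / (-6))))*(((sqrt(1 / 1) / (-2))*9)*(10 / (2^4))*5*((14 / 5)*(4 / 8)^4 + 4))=4504491 / 32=140765.34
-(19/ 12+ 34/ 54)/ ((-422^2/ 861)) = 68593/ 6411024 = 0.01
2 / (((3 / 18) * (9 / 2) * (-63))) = -8 / 189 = -0.04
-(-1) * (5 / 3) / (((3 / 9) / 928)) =4640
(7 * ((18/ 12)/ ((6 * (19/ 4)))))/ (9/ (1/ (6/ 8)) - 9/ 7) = 196/ 2907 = 0.07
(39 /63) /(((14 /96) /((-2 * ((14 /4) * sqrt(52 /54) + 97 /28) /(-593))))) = 208 * sqrt(78) /37359 + 10088 /203399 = 0.10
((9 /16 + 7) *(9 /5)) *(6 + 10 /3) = 2541 /20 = 127.05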